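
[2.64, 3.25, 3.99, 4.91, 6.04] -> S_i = 2.64*1.23^i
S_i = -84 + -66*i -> [-84, -150, -216, -282, -348]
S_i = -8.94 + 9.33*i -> [-8.94, 0.39, 9.72, 19.05, 28.38]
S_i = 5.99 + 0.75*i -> [5.99, 6.74, 7.49, 8.24, 8.99]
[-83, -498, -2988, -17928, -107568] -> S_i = -83*6^i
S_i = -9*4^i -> [-9, -36, -144, -576, -2304]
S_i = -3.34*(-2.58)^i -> [-3.34, 8.62, -22.23, 57.36, -147.99]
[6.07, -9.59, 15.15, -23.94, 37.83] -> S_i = 6.07*(-1.58)^i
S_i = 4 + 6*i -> [4, 10, 16, 22, 28]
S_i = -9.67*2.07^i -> [-9.67, -20.02, -41.43, -85.77, -177.54]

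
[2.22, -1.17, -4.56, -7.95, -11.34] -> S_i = 2.22 + -3.39*i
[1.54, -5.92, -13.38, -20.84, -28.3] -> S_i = 1.54 + -7.46*i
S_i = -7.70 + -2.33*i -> [-7.7, -10.03, -12.36, -14.69, -17.02]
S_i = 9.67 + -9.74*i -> [9.67, -0.07, -9.81, -19.55, -29.29]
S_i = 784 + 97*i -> [784, 881, 978, 1075, 1172]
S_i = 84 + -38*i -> [84, 46, 8, -30, -68]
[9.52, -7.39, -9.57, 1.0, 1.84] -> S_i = Random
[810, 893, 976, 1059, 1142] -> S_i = 810 + 83*i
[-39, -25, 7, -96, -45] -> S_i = Random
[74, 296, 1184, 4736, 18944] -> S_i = 74*4^i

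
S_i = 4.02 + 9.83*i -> [4.02, 13.85, 23.68, 33.51, 43.34]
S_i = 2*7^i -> [2, 14, 98, 686, 4802]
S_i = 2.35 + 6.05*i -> [2.35, 8.4, 14.45, 20.5, 26.55]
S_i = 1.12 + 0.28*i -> [1.12, 1.4, 1.68, 1.96, 2.24]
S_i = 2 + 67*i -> [2, 69, 136, 203, 270]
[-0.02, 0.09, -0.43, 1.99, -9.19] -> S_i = -0.02*(-4.63)^i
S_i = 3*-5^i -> [3, -15, 75, -375, 1875]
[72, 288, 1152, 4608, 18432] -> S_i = 72*4^i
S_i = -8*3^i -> [-8, -24, -72, -216, -648]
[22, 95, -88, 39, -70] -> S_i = Random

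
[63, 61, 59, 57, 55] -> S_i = 63 + -2*i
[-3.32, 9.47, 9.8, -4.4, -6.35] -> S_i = Random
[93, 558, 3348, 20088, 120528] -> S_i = 93*6^i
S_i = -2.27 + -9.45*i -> [-2.27, -11.72, -21.17, -30.62, -40.07]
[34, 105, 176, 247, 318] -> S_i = 34 + 71*i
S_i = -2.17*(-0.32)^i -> [-2.17, 0.69, -0.22, 0.07, -0.02]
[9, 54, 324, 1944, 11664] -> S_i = 9*6^i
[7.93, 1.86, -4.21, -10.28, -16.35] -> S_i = 7.93 + -6.07*i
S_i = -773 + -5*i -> [-773, -778, -783, -788, -793]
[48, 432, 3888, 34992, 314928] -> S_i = 48*9^i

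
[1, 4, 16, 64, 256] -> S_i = 1*4^i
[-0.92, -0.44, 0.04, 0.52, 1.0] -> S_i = -0.92 + 0.48*i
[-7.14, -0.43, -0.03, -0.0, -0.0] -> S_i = -7.14*0.06^i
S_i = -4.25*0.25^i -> [-4.25, -1.06, -0.27, -0.07, -0.02]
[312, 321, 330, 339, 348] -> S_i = 312 + 9*i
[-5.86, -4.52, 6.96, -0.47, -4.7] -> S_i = Random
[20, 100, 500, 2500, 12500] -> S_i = 20*5^i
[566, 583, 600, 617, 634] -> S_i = 566 + 17*i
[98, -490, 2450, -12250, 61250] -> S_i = 98*-5^i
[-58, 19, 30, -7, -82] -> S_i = Random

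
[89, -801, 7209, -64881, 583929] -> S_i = 89*-9^i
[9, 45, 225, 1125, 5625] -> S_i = 9*5^i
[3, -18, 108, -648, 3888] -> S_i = 3*-6^i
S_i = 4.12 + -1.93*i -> [4.12, 2.19, 0.26, -1.67, -3.6]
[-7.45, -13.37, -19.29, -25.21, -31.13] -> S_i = -7.45 + -5.92*i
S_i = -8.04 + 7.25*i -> [-8.04, -0.79, 6.46, 13.71, 20.96]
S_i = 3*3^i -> [3, 9, 27, 81, 243]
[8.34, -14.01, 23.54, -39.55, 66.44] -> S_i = 8.34*(-1.68)^i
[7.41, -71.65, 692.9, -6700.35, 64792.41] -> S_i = 7.41*(-9.67)^i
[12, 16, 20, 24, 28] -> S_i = 12 + 4*i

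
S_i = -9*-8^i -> [-9, 72, -576, 4608, -36864]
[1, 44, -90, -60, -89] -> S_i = Random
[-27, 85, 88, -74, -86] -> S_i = Random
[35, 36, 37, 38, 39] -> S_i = 35 + 1*i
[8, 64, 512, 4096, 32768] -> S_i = 8*8^i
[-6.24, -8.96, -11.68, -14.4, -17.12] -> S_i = -6.24 + -2.72*i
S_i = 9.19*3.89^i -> [9.19, 35.75, 139.06, 540.96, 2104.33]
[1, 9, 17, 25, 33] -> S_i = 1 + 8*i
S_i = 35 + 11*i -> [35, 46, 57, 68, 79]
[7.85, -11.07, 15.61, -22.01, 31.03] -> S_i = 7.85*(-1.41)^i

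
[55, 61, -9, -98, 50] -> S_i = Random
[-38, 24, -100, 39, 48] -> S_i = Random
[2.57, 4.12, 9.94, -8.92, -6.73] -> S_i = Random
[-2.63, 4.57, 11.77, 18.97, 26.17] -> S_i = -2.63 + 7.20*i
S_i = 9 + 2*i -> [9, 11, 13, 15, 17]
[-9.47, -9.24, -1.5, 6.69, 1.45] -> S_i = Random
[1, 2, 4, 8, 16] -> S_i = 1*2^i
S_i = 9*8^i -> [9, 72, 576, 4608, 36864]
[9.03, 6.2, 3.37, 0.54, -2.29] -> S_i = 9.03 + -2.83*i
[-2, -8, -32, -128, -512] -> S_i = -2*4^i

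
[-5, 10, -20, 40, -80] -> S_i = -5*-2^i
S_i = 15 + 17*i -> [15, 32, 49, 66, 83]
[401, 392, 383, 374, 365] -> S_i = 401 + -9*i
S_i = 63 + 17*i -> [63, 80, 97, 114, 131]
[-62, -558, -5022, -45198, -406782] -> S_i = -62*9^i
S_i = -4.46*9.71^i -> [-4.46, -43.31, -420.51, -4083.12, -39647.13]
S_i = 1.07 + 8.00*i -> [1.07, 9.07, 17.07, 25.07, 33.07]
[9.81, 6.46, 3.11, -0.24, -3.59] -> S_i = 9.81 + -3.35*i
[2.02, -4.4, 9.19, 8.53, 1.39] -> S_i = Random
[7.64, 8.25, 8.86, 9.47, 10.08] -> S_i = 7.64 + 0.61*i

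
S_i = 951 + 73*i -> [951, 1024, 1097, 1170, 1243]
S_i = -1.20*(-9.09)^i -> [-1.2, 10.91, -99.15, 901.31, -8192.88]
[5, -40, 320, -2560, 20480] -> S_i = 5*-8^i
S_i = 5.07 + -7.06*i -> [5.07, -1.99, -9.05, -16.11, -23.17]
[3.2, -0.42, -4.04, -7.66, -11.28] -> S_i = 3.20 + -3.62*i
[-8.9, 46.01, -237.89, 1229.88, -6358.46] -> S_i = -8.90*(-5.17)^i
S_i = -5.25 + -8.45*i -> [-5.25, -13.7, -22.15, -30.6, -39.05]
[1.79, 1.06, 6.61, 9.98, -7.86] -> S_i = Random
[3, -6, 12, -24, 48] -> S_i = 3*-2^i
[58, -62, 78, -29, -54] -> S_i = Random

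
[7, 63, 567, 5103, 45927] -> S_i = 7*9^i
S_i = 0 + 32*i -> [0, 32, 64, 96, 128]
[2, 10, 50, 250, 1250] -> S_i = 2*5^i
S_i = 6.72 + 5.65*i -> [6.72, 12.37, 18.02, 23.67, 29.32]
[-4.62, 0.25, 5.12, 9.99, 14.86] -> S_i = -4.62 + 4.87*i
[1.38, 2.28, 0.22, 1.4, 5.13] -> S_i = Random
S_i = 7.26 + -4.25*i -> [7.26, 3.01, -1.24, -5.49, -9.74]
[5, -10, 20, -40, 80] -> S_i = 5*-2^i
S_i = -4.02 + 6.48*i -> [-4.02, 2.46, 8.94, 15.42, 21.9]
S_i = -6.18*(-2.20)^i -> [-6.18, 13.6, -29.91, 65.8, -144.77]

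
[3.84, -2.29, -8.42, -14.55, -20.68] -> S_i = 3.84 + -6.13*i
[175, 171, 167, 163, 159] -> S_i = 175 + -4*i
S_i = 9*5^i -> [9, 45, 225, 1125, 5625]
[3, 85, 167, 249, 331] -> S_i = 3 + 82*i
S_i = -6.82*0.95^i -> [-6.82, -6.48, -6.16, -5.85, -5.55]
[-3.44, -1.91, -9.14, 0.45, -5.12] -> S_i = Random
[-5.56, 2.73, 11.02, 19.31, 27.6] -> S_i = -5.56 + 8.29*i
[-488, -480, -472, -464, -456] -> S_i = -488 + 8*i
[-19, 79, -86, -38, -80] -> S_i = Random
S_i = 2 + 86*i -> [2, 88, 174, 260, 346]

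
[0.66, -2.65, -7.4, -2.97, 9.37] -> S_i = Random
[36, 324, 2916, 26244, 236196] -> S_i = 36*9^i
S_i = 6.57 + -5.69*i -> [6.57, 0.88, -4.81, -10.5, -16.19]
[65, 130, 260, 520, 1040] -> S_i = 65*2^i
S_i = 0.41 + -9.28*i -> [0.41, -8.87, -18.15, -27.43, -36.71]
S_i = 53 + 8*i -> [53, 61, 69, 77, 85]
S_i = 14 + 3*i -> [14, 17, 20, 23, 26]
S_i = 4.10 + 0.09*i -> [4.1, 4.19, 4.28, 4.37, 4.46]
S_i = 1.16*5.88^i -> [1.16, 6.82, 40.11, 235.83, 1386.65]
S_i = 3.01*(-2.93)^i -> [3.01, -8.82, 25.84, -75.71, 221.84]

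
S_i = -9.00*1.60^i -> [-9.0, -14.4, -23.04, -36.86, -58.98]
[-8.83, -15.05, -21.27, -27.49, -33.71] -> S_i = -8.83 + -6.22*i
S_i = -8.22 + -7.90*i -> [-8.22, -16.12, -24.02, -31.92, -39.82]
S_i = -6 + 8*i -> [-6, 2, 10, 18, 26]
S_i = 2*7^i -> [2, 14, 98, 686, 4802]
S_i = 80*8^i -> [80, 640, 5120, 40960, 327680]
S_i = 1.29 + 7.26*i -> [1.29, 8.55, 15.81, 23.07, 30.33]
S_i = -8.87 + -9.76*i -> [-8.87, -18.63, -28.39, -38.15, -47.91]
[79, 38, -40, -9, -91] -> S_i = Random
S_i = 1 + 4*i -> [1, 5, 9, 13, 17]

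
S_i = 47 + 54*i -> [47, 101, 155, 209, 263]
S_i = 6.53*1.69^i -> [6.53, 11.04, 18.65, 31.52, 53.27]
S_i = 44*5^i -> [44, 220, 1100, 5500, 27500]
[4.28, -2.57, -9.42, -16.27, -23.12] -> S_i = 4.28 + -6.85*i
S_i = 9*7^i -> [9, 63, 441, 3087, 21609]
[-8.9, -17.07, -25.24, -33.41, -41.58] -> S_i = -8.90 + -8.17*i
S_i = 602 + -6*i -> [602, 596, 590, 584, 578]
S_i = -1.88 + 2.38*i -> [-1.88, 0.5, 2.88, 5.26, 7.64]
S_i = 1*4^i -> [1, 4, 16, 64, 256]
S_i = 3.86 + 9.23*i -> [3.86, 13.09, 22.32, 31.55, 40.78]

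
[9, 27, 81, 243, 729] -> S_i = 9*3^i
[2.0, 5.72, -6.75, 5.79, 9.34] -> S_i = Random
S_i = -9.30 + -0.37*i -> [-9.3, -9.67, -10.04, -10.41, -10.78]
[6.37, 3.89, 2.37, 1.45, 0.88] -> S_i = 6.37*0.61^i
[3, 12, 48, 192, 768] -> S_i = 3*4^i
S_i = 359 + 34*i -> [359, 393, 427, 461, 495]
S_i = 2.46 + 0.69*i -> [2.46, 3.15, 3.84, 4.53, 5.22]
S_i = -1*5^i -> [-1, -5, -25, -125, -625]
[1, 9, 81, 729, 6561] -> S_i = 1*9^i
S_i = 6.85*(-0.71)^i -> [6.85, -4.86, 3.45, -2.45, 1.74]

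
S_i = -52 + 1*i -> [-52, -51, -50, -49, -48]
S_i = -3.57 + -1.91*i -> [-3.57, -5.48, -7.39, -9.3, -11.21]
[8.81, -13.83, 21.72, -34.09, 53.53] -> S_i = 8.81*(-1.57)^i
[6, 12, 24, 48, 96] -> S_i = 6*2^i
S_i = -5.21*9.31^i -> [-5.21, -48.51, -451.58, -4204.23, -39141.41]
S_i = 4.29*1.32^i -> [4.29, 5.66, 7.47, 9.87, 13.02]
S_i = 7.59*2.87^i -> [7.59, 21.78, 62.52, 179.43, 514.96]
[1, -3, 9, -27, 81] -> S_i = 1*-3^i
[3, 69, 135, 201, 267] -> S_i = 3 + 66*i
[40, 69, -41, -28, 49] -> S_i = Random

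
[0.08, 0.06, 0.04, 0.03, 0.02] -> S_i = 0.08*0.70^i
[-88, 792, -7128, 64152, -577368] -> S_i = -88*-9^i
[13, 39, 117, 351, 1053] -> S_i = 13*3^i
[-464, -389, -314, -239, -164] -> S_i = -464 + 75*i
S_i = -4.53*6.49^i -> [-4.53, -29.4, -190.8, -1238.32, -8036.69]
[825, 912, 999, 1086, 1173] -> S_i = 825 + 87*i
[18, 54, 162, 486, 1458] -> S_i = 18*3^i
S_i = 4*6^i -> [4, 24, 144, 864, 5184]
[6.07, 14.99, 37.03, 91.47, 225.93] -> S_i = 6.07*2.47^i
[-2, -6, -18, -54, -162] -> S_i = -2*3^i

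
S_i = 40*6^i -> [40, 240, 1440, 8640, 51840]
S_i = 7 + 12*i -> [7, 19, 31, 43, 55]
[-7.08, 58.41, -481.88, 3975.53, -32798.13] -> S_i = -7.08*(-8.25)^i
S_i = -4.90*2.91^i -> [-4.9, -14.26, -41.49, -120.75, -351.37]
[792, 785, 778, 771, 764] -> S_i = 792 + -7*i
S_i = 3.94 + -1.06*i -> [3.94, 2.88, 1.82, 0.76, -0.3]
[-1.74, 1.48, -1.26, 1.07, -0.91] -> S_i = -1.74*(-0.85)^i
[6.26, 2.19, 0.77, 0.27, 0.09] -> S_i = 6.26*0.35^i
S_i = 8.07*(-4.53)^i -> [8.07, -36.56, 165.6, -750.18, 3398.34]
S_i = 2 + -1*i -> [2, 1, 0, -1, -2]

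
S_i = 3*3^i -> [3, 9, 27, 81, 243]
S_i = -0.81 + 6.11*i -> [-0.81, 5.3, 11.41, 17.52, 23.63]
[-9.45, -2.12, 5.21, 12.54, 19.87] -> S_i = -9.45 + 7.33*i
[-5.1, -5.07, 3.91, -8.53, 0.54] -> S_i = Random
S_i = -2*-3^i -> [-2, 6, -18, 54, -162]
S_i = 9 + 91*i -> [9, 100, 191, 282, 373]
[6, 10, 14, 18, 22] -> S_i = 6 + 4*i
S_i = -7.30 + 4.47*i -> [-7.3, -2.83, 1.64, 6.11, 10.58]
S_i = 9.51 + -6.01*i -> [9.51, 3.5, -2.51, -8.52, -14.53]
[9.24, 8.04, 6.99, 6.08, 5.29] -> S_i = 9.24*0.87^i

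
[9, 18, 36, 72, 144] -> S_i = 9*2^i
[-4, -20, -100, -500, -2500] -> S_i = -4*5^i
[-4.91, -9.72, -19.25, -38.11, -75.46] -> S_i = -4.91*1.98^i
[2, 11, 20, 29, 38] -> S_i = 2 + 9*i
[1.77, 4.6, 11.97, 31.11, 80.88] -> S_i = 1.77*2.60^i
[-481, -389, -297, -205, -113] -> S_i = -481 + 92*i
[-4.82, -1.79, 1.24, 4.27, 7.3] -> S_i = -4.82 + 3.03*i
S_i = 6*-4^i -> [6, -24, 96, -384, 1536]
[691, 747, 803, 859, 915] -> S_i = 691 + 56*i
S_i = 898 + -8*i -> [898, 890, 882, 874, 866]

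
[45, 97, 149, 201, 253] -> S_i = 45 + 52*i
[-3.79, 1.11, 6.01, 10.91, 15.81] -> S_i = -3.79 + 4.90*i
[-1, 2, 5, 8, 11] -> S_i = -1 + 3*i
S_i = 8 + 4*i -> [8, 12, 16, 20, 24]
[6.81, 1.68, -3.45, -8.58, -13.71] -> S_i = 6.81 + -5.13*i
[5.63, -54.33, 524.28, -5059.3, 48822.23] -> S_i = 5.63*(-9.65)^i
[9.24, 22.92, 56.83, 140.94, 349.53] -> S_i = 9.24*2.48^i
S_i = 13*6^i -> [13, 78, 468, 2808, 16848]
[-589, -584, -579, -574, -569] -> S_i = -589 + 5*i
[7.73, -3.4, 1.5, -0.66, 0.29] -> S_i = 7.73*(-0.44)^i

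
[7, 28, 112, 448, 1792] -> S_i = 7*4^i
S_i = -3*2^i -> [-3, -6, -12, -24, -48]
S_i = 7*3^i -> [7, 21, 63, 189, 567]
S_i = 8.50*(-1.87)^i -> [8.5, -15.9, 29.72, -55.58, 103.94]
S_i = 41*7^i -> [41, 287, 2009, 14063, 98441]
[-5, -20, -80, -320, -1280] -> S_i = -5*4^i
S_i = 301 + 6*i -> [301, 307, 313, 319, 325]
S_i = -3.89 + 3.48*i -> [-3.89, -0.41, 3.07, 6.55, 10.03]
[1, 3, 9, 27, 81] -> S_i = 1*3^i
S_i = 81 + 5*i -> [81, 86, 91, 96, 101]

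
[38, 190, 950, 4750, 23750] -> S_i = 38*5^i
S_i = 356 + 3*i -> [356, 359, 362, 365, 368]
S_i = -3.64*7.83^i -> [-3.64, -28.5, -223.16, -1747.38, -13681.96]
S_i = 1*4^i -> [1, 4, 16, 64, 256]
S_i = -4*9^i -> [-4, -36, -324, -2916, -26244]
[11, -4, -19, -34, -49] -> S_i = 11 + -15*i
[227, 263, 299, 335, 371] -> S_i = 227 + 36*i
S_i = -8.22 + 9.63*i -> [-8.22, 1.41, 11.04, 20.67, 30.3]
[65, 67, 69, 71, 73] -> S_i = 65 + 2*i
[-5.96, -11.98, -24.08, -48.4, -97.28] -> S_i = -5.96*2.01^i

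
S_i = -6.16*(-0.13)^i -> [-6.16, 0.8, -0.1, 0.01, -0.0]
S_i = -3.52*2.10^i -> [-3.52, -7.39, -15.52, -32.6, -68.46]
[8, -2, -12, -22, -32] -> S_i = 8 + -10*i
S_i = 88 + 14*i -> [88, 102, 116, 130, 144]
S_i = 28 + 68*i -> [28, 96, 164, 232, 300]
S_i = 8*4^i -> [8, 32, 128, 512, 2048]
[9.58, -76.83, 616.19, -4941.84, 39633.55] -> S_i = 9.58*(-8.02)^i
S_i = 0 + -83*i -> [0, -83, -166, -249, -332]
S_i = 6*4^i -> [6, 24, 96, 384, 1536]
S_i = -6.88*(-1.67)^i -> [-6.88, 11.49, -19.19, 32.04, -53.51]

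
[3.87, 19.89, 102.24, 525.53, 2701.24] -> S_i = 3.87*5.14^i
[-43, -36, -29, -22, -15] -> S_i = -43 + 7*i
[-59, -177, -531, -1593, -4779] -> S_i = -59*3^i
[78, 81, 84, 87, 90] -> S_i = 78 + 3*i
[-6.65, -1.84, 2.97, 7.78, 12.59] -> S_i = -6.65 + 4.81*i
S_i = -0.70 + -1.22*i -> [-0.7, -1.92, -3.14, -4.36, -5.58]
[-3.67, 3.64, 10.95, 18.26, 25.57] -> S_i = -3.67 + 7.31*i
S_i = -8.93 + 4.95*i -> [-8.93, -3.98, 0.97, 5.92, 10.87]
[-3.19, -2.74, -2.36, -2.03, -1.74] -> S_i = -3.19*0.86^i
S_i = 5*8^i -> [5, 40, 320, 2560, 20480]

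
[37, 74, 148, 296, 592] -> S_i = 37*2^i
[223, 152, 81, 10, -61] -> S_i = 223 + -71*i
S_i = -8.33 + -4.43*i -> [-8.33, -12.76, -17.19, -21.62, -26.05]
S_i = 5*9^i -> [5, 45, 405, 3645, 32805]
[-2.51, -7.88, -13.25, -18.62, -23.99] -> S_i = -2.51 + -5.37*i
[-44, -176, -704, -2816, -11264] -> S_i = -44*4^i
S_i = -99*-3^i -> [-99, 297, -891, 2673, -8019]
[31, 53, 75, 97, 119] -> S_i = 31 + 22*i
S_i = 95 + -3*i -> [95, 92, 89, 86, 83]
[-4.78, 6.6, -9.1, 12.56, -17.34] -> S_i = -4.78*(-1.38)^i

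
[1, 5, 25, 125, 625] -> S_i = 1*5^i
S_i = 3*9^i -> [3, 27, 243, 2187, 19683]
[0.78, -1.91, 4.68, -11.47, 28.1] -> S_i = 0.78*(-2.45)^i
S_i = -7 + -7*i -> [-7, -14, -21, -28, -35]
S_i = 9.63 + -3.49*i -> [9.63, 6.14, 2.65, -0.84, -4.33]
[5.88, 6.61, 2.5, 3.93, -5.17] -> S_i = Random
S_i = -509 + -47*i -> [-509, -556, -603, -650, -697]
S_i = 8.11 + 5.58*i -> [8.11, 13.69, 19.27, 24.85, 30.43]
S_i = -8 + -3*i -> [-8, -11, -14, -17, -20]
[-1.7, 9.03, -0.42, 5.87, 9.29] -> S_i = Random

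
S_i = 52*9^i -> [52, 468, 4212, 37908, 341172]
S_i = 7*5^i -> [7, 35, 175, 875, 4375]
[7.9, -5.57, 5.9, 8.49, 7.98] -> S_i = Random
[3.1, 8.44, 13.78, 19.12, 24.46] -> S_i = 3.10 + 5.34*i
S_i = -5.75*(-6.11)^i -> [-5.75, 35.13, -214.66, 1311.57, -8013.69]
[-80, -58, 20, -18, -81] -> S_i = Random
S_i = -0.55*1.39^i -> [-0.55, -0.76, -1.06, -1.48, -2.05]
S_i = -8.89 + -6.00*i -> [-8.89, -14.89, -20.89, -26.89, -32.89]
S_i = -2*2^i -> [-2, -4, -8, -16, -32]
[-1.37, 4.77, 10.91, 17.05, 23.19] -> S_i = -1.37 + 6.14*i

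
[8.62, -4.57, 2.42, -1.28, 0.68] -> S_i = 8.62*(-0.53)^i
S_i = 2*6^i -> [2, 12, 72, 432, 2592]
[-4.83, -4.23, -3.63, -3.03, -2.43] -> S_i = -4.83 + 0.60*i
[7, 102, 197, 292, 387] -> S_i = 7 + 95*i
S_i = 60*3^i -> [60, 180, 540, 1620, 4860]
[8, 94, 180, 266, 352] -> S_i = 8 + 86*i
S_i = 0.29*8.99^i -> [0.29, 2.61, 23.44, 210.71, 1894.25]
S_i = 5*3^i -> [5, 15, 45, 135, 405]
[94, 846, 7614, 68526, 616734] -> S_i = 94*9^i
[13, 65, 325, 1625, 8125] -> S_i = 13*5^i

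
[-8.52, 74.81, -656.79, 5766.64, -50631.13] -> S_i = -8.52*(-8.78)^i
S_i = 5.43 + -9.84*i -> [5.43, -4.41, -14.25, -24.09, -33.93]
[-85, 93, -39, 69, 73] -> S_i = Random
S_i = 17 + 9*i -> [17, 26, 35, 44, 53]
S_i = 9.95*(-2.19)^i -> [9.95, -21.79, 47.72, -104.51, 228.88]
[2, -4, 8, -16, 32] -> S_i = 2*-2^i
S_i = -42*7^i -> [-42, -294, -2058, -14406, -100842]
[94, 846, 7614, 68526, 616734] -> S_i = 94*9^i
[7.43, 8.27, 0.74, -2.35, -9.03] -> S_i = Random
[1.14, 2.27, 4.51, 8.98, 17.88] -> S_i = 1.14*1.99^i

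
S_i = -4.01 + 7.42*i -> [-4.01, 3.41, 10.83, 18.25, 25.67]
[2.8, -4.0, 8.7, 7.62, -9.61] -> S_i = Random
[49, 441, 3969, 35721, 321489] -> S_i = 49*9^i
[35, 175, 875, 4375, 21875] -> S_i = 35*5^i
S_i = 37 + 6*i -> [37, 43, 49, 55, 61]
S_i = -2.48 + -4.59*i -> [-2.48, -7.07, -11.66, -16.25, -20.84]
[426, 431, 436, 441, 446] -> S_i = 426 + 5*i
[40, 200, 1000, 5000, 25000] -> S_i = 40*5^i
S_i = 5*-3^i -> [5, -15, 45, -135, 405]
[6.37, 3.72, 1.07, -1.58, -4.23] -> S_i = 6.37 + -2.65*i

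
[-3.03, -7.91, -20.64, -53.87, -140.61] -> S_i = -3.03*2.61^i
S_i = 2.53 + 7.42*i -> [2.53, 9.95, 17.37, 24.79, 32.21]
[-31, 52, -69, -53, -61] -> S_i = Random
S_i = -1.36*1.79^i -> [-1.36, -2.43, -4.36, -7.8, -13.96]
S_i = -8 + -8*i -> [-8, -16, -24, -32, -40]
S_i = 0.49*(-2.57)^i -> [0.49, -1.26, 3.24, -8.32, 21.38]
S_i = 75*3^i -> [75, 225, 675, 2025, 6075]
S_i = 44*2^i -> [44, 88, 176, 352, 704]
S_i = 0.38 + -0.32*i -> [0.38, 0.06, -0.26, -0.58, -0.9]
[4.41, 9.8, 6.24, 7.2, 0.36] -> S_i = Random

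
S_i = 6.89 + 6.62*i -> [6.89, 13.51, 20.13, 26.75, 33.37]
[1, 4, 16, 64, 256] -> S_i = 1*4^i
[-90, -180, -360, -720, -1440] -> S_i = -90*2^i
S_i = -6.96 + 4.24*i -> [-6.96, -2.72, 1.52, 5.76, 10.0]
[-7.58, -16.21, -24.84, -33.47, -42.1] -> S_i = -7.58 + -8.63*i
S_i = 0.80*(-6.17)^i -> [0.8, -4.94, 30.46, -187.91, 1159.39]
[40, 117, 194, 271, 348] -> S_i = 40 + 77*i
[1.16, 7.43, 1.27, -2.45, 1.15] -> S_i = Random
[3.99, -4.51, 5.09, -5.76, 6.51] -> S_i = 3.99*(-1.13)^i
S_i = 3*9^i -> [3, 27, 243, 2187, 19683]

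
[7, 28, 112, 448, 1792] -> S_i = 7*4^i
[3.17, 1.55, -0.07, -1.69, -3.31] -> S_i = 3.17 + -1.62*i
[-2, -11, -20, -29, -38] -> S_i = -2 + -9*i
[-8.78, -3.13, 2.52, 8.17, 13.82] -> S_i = -8.78 + 5.65*i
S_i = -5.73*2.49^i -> [-5.73, -14.27, -35.53, -88.46, -220.27]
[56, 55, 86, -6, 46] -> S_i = Random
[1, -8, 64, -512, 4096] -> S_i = 1*-8^i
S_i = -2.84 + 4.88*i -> [-2.84, 2.04, 6.92, 11.8, 16.68]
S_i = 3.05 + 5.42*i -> [3.05, 8.47, 13.89, 19.31, 24.73]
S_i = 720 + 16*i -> [720, 736, 752, 768, 784]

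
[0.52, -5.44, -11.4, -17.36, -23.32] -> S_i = 0.52 + -5.96*i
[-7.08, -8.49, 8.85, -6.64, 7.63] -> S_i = Random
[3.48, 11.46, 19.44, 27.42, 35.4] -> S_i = 3.48 + 7.98*i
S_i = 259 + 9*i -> [259, 268, 277, 286, 295]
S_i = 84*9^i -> [84, 756, 6804, 61236, 551124]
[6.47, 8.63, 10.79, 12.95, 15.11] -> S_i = 6.47 + 2.16*i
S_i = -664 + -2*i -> [-664, -666, -668, -670, -672]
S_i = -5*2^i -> [-5, -10, -20, -40, -80]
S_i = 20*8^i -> [20, 160, 1280, 10240, 81920]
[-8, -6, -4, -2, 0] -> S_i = -8 + 2*i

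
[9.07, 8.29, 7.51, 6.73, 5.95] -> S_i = 9.07 + -0.78*i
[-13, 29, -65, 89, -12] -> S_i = Random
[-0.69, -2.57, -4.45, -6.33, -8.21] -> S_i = -0.69 + -1.88*i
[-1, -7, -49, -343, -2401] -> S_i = -1*7^i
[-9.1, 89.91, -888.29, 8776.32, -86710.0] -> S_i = -9.10*(-9.88)^i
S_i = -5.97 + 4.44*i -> [-5.97, -1.53, 2.91, 7.35, 11.79]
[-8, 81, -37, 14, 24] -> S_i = Random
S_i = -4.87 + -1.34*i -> [-4.87, -6.21, -7.55, -8.89, -10.23]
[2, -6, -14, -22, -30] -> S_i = 2 + -8*i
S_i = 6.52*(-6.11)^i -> [6.52, -39.84, 243.41, -1487.21, 9086.83]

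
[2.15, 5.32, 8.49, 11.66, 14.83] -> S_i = 2.15 + 3.17*i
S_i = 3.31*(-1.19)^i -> [3.31, -3.94, 4.69, -5.58, 6.64]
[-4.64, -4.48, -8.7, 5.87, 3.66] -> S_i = Random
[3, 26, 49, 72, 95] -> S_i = 3 + 23*i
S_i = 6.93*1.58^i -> [6.93, 10.95, 17.3, 27.33, 43.19]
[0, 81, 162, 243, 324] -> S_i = 0 + 81*i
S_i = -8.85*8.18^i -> [-8.85, -72.39, -592.17, -4843.99, -39623.83]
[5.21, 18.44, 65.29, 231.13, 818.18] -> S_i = 5.21*3.54^i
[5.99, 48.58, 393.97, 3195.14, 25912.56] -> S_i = 5.99*8.11^i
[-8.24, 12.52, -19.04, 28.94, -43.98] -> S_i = -8.24*(-1.52)^i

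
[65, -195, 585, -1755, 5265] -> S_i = 65*-3^i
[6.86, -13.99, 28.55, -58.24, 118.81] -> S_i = 6.86*(-2.04)^i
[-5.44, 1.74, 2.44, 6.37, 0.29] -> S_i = Random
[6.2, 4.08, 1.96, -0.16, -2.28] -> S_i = 6.20 + -2.12*i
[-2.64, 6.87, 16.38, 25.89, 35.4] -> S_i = -2.64 + 9.51*i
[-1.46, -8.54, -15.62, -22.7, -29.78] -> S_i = -1.46 + -7.08*i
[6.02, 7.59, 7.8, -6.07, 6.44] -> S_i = Random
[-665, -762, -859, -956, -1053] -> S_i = -665 + -97*i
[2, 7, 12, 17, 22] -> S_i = 2 + 5*i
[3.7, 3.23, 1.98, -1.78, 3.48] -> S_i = Random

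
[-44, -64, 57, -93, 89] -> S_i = Random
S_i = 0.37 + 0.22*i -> [0.37, 0.59, 0.81, 1.03, 1.25]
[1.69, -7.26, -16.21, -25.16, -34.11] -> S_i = 1.69 + -8.95*i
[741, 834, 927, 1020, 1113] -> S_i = 741 + 93*i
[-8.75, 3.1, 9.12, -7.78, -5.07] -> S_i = Random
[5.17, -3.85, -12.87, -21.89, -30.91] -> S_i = 5.17 + -9.02*i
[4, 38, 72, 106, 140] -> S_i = 4 + 34*i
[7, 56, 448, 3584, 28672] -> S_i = 7*8^i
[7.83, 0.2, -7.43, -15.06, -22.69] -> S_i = 7.83 + -7.63*i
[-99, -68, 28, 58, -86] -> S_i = Random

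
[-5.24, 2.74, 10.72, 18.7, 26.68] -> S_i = -5.24 + 7.98*i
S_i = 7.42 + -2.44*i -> [7.42, 4.98, 2.54, 0.1, -2.34]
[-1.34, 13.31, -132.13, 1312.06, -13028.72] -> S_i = -1.34*(-9.93)^i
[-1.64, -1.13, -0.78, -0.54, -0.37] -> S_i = -1.64*0.69^i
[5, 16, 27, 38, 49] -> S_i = 5 + 11*i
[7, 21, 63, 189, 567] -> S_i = 7*3^i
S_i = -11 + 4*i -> [-11, -7, -3, 1, 5]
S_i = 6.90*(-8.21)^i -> [6.9, -56.65, 465.09, -3818.37, 31348.86]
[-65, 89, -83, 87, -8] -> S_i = Random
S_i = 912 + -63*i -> [912, 849, 786, 723, 660]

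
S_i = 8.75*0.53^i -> [8.75, 4.64, 2.46, 1.3, 0.69]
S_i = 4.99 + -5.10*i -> [4.99, -0.11, -5.21, -10.31, -15.41]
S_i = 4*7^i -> [4, 28, 196, 1372, 9604]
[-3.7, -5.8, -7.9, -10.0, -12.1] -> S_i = -3.70 + -2.10*i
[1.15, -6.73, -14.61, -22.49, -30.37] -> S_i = 1.15 + -7.88*i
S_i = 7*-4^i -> [7, -28, 112, -448, 1792]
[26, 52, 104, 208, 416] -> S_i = 26*2^i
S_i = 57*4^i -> [57, 228, 912, 3648, 14592]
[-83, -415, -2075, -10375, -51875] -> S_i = -83*5^i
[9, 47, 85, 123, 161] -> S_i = 9 + 38*i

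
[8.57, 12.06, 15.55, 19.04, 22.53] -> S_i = 8.57 + 3.49*i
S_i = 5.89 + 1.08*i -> [5.89, 6.97, 8.05, 9.13, 10.21]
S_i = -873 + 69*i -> [-873, -804, -735, -666, -597]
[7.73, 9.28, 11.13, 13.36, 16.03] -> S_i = 7.73*1.20^i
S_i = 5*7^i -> [5, 35, 245, 1715, 12005]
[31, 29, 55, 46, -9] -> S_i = Random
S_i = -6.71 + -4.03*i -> [-6.71, -10.74, -14.77, -18.8, -22.83]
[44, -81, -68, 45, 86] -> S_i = Random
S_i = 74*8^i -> [74, 592, 4736, 37888, 303104]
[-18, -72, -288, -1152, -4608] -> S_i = -18*4^i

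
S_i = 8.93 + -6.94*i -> [8.93, 1.99, -4.95, -11.89, -18.83]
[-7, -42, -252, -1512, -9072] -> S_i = -7*6^i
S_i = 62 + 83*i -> [62, 145, 228, 311, 394]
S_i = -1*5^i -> [-1, -5, -25, -125, -625]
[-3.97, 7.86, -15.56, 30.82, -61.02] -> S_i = -3.97*(-1.98)^i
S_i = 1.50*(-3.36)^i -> [1.5, -5.04, 16.93, -56.9, 191.18]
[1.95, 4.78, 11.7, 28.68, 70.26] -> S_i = 1.95*2.45^i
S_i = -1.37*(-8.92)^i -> [-1.37, 12.22, -109.01, 972.33, -8673.21]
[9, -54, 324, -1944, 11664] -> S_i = 9*-6^i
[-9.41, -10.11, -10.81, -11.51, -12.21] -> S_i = -9.41 + -0.70*i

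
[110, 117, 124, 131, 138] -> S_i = 110 + 7*i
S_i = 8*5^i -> [8, 40, 200, 1000, 5000]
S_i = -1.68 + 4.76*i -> [-1.68, 3.08, 7.84, 12.6, 17.36]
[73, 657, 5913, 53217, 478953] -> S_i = 73*9^i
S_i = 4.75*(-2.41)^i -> [4.75, -11.45, 27.59, -66.49, 160.24]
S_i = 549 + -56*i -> [549, 493, 437, 381, 325]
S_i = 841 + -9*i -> [841, 832, 823, 814, 805]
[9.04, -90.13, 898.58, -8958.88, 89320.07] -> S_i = 9.04*(-9.97)^i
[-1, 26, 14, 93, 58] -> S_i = Random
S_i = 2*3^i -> [2, 6, 18, 54, 162]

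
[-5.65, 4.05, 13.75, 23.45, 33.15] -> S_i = -5.65 + 9.70*i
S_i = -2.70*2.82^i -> [-2.7, -7.61, -21.47, -60.55, -170.75]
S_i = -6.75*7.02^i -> [-6.75, -47.38, -332.64, -2335.15, -16392.77]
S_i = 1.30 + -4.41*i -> [1.3, -3.11, -7.52, -11.93, -16.34]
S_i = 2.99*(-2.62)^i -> [2.99, -7.83, 20.52, -53.77, 140.89]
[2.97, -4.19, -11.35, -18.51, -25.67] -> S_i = 2.97 + -7.16*i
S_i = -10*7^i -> [-10, -70, -490, -3430, -24010]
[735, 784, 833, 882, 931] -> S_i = 735 + 49*i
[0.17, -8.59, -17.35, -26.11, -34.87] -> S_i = 0.17 + -8.76*i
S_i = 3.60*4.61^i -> [3.6, 16.6, 76.51, 352.7, 1625.95]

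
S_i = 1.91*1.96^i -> [1.91, 3.74, 7.34, 14.38, 28.19]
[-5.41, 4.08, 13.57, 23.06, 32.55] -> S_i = -5.41 + 9.49*i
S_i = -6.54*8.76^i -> [-6.54, -57.29, -501.86, -4396.33, -38511.83]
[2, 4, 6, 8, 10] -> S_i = 2 + 2*i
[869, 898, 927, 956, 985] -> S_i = 869 + 29*i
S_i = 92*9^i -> [92, 828, 7452, 67068, 603612]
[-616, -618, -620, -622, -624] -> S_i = -616 + -2*i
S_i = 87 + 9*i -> [87, 96, 105, 114, 123]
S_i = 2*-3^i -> [2, -6, 18, -54, 162]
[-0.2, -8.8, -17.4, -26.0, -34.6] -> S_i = -0.20 + -8.60*i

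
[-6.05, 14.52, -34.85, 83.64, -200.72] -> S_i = -6.05*(-2.40)^i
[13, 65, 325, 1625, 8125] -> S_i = 13*5^i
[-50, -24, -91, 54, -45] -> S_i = Random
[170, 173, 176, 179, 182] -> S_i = 170 + 3*i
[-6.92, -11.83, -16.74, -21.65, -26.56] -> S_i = -6.92 + -4.91*i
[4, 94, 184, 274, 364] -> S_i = 4 + 90*i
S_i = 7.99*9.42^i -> [7.99, 75.27, 709.0, 6678.82, 62914.45]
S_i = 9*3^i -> [9, 27, 81, 243, 729]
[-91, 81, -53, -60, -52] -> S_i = Random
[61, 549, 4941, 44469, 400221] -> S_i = 61*9^i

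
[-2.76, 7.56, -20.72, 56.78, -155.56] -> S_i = -2.76*(-2.74)^i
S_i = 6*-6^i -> [6, -36, 216, -1296, 7776]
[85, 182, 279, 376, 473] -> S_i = 85 + 97*i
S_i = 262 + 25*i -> [262, 287, 312, 337, 362]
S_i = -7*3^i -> [-7, -21, -63, -189, -567]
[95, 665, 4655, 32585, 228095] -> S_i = 95*7^i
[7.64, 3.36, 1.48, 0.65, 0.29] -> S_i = 7.64*0.44^i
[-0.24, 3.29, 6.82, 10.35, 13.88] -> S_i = -0.24 + 3.53*i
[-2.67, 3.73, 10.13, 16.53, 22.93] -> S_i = -2.67 + 6.40*i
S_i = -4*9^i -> [-4, -36, -324, -2916, -26244]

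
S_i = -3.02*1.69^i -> [-3.02, -5.1, -8.63, -14.58, -24.64]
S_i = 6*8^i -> [6, 48, 384, 3072, 24576]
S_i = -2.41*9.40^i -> [-2.41, -22.65, -212.95, -2001.71, -18816.05]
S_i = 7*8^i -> [7, 56, 448, 3584, 28672]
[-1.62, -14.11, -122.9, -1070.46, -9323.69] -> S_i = -1.62*8.71^i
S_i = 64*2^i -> [64, 128, 256, 512, 1024]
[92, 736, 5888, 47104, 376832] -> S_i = 92*8^i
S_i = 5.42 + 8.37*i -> [5.42, 13.79, 22.16, 30.53, 38.9]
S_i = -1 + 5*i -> [-1, 4, 9, 14, 19]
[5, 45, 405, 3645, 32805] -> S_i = 5*9^i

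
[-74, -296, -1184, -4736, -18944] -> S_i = -74*4^i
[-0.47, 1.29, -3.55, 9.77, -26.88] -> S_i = -0.47*(-2.75)^i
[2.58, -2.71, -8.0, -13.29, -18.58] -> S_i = 2.58 + -5.29*i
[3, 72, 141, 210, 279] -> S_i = 3 + 69*i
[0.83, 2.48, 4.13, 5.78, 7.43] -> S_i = 0.83 + 1.65*i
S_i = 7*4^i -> [7, 28, 112, 448, 1792]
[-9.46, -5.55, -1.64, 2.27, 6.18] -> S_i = -9.46 + 3.91*i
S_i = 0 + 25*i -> [0, 25, 50, 75, 100]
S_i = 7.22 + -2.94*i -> [7.22, 4.28, 1.34, -1.6, -4.54]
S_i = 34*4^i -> [34, 136, 544, 2176, 8704]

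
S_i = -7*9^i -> [-7, -63, -567, -5103, -45927]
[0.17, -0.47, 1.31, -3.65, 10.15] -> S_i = 0.17*(-2.78)^i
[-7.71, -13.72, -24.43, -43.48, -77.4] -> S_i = -7.71*1.78^i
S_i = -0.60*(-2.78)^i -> [-0.6, 1.67, -4.64, 12.89, -35.84]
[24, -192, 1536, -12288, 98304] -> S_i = 24*-8^i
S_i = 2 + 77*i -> [2, 79, 156, 233, 310]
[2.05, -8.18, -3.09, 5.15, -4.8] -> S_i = Random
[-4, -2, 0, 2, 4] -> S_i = -4 + 2*i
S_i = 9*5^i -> [9, 45, 225, 1125, 5625]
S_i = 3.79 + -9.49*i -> [3.79, -5.7, -15.19, -24.68, -34.17]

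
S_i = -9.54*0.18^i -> [-9.54, -1.72, -0.31, -0.06, -0.01]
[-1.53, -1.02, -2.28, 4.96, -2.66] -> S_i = Random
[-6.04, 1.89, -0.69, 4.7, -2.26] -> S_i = Random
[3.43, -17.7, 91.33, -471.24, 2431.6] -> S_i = 3.43*(-5.16)^i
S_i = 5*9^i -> [5, 45, 405, 3645, 32805]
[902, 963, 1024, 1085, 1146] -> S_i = 902 + 61*i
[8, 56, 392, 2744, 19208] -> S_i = 8*7^i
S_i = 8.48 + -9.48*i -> [8.48, -1.0, -10.48, -19.96, -29.44]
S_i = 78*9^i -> [78, 702, 6318, 56862, 511758]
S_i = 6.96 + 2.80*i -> [6.96, 9.76, 12.56, 15.36, 18.16]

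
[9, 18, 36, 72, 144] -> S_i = 9*2^i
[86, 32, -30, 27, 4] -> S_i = Random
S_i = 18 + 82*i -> [18, 100, 182, 264, 346]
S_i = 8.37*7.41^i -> [8.37, 62.02, 459.58, 3405.49, 25234.71]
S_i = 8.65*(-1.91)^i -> [8.65, -16.52, 31.56, -60.27, 115.12]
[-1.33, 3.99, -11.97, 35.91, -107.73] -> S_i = -1.33*(-3.00)^i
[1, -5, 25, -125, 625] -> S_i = 1*-5^i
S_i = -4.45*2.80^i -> [-4.45, -12.46, -34.89, -97.69, -273.52]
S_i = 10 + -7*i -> [10, 3, -4, -11, -18]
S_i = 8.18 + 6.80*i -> [8.18, 14.98, 21.78, 28.58, 35.38]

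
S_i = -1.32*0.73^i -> [-1.32, -0.96, -0.7, -0.51, -0.37]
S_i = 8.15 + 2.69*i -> [8.15, 10.84, 13.53, 16.22, 18.91]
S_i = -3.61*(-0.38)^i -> [-3.61, 1.37, -0.52, 0.2, -0.08]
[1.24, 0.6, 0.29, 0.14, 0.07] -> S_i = 1.24*0.48^i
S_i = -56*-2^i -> [-56, 112, -224, 448, -896]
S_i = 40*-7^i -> [40, -280, 1960, -13720, 96040]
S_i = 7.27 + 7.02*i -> [7.27, 14.29, 21.31, 28.33, 35.35]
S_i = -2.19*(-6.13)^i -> [-2.19, 13.42, -82.29, 504.46, -3092.33]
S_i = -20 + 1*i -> [-20, -19, -18, -17, -16]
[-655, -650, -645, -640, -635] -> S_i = -655 + 5*i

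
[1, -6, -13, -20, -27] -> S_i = 1 + -7*i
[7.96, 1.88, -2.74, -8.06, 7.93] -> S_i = Random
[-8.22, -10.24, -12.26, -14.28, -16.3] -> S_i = -8.22 + -2.02*i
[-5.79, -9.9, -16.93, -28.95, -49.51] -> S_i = -5.79*1.71^i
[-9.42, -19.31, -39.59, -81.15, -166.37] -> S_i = -9.42*2.05^i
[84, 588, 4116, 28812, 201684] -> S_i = 84*7^i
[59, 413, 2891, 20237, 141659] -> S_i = 59*7^i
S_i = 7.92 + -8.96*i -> [7.92, -1.04, -10.0, -18.96, -27.92]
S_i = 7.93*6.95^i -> [7.93, 55.11, 383.04, 2662.12, 18501.73]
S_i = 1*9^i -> [1, 9, 81, 729, 6561]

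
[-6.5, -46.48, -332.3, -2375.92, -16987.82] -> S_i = -6.50*7.15^i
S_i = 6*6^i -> [6, 36, 216, 1296, 7776]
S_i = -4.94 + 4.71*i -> [-4.94, -0.23, 4.48, 9.19, 13.9]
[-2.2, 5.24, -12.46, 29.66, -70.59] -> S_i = -2.20*(-2.38)^i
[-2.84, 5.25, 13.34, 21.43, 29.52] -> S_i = -2.84 + 8.09*i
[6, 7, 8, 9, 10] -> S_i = 6 + 1*i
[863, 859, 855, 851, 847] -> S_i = 863 + -4*i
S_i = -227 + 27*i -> [-227, -200, -173, -146, -119]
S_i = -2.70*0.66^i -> [-2.7, -1.78, -1.18, -0.78, -0.51]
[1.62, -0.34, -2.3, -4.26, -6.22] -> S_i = 1.62 + -1.96*i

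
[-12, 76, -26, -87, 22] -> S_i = Random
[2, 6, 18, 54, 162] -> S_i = 2*3^i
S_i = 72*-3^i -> [72, -216, 648, -1944, 5832]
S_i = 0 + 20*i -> [0, 20, 40, 60, 80]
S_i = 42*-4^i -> [42, -168, 672, -2688, 10752]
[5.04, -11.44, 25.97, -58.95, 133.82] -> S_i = 5.04*(-2.27)^i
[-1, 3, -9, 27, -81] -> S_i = -1*-3^i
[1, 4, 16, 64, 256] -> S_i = 1*4^i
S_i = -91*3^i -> [-91, -273, -819, -2457, -7371]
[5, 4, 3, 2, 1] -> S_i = 5 + -1*i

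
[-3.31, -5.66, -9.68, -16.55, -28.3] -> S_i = -3.31*1.71^i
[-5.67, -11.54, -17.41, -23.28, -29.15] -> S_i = -5.67 + -5.87*i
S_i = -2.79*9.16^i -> [-2.79, -25.56, -234.1, -2144.33, -19642.02]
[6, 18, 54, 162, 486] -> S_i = 6*3^i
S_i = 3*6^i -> [3, 18, 108, 648, 3888]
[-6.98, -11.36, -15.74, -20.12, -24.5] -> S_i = -6.98 + -4.38*i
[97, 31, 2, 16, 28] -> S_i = Random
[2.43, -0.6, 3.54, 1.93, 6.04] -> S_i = Random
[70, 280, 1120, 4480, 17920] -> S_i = 70*4^i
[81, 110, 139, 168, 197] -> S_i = 81 + 29*i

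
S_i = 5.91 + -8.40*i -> [5.91, -2.49, -10.89, -19.29, -27.69]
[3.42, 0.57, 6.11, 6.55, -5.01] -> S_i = Random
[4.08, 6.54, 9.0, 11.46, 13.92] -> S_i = 4.08 + 2.46*i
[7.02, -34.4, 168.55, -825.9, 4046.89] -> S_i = 7.02*(-4.90)^i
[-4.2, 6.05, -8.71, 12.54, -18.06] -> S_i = -4.20*(-1.44)^i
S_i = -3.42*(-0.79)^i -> [-3.42, 2.7, -2.13, 1.69, -1.33]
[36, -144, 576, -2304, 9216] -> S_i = 36*-4^i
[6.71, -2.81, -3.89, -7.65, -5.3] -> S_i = Random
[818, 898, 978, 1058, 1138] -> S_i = 818 + 80*i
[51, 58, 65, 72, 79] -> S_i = 51 + 7*i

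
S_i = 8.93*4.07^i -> [8.93, 36.35, 147.92, 602.05, 2450.36]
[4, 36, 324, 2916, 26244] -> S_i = 4*9^i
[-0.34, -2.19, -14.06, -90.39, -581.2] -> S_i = -0.34*6.43^i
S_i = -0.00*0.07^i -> [-0.0, -0.0, -0.0, -0.0, -0.0]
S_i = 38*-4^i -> [38, -152, 608, -2432, 9728]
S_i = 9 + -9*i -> [9, 0, -9, -18, -27]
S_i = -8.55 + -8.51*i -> [-8.55, -17.06, -25.57, -34.08, -42.59]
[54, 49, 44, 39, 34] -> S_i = 54 + -5*i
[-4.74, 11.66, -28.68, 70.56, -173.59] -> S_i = -4.74*(-2.46)^i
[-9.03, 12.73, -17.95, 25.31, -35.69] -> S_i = -9.03*(-1.41)^i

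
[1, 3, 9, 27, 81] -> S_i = 1*3^i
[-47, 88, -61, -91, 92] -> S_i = Random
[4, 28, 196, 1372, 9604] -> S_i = 4*7^i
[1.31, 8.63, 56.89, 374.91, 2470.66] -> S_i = 1.31*6.59^i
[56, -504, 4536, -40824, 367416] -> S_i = 56*-9^i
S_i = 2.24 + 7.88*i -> [2.24, 10.12, 18.0, 25.88, 33.76]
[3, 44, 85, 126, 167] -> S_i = 3 + 41*i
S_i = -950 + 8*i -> [-950, -942, -934, -926, -918]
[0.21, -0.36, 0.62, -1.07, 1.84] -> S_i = 0.21*(-1.72)^i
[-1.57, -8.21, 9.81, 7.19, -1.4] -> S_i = Random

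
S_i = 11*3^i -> [11, 33, 99, 297, 891]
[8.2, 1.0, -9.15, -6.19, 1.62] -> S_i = Random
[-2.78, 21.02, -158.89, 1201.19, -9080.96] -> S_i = -2.78*(-7.56)^i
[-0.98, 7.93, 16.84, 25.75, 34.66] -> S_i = -0.98 + 8.91*i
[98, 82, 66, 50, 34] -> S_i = 98 + -16*i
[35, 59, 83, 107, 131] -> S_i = 35 + 24*i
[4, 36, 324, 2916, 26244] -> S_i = 4*9^i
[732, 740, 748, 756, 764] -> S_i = 732 + 8*i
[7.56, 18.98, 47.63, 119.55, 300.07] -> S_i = 7.56*2.51^i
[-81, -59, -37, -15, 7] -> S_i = -81 + 22*i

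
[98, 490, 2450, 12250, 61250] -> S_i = 98*5^i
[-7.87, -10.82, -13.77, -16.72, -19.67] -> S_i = -7.87 + -2.95*i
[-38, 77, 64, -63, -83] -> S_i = Random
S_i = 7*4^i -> [7, 28, 112, 448, 1792]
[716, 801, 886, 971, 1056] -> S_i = 716 + 85*i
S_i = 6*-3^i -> [6, -18, 54, -162, 486]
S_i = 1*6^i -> [1, 6, 36, 216, 1296]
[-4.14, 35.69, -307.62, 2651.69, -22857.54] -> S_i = -4.14*(-8.62)^i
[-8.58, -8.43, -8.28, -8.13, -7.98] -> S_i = -8.58 + 0.15*i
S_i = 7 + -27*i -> [7, -20, -47, -74, -101]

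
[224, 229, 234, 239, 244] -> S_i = 224 + 5*i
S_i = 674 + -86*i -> [674, 588, 502, 416, 330]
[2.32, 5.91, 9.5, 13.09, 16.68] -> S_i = 2.32 + 3.59*i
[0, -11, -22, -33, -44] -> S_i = 0 + -11*i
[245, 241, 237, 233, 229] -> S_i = 245 + -4*i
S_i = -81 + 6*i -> [-81, -75, -69, -63, -57]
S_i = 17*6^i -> [17, 102, 612, 3672, 22032]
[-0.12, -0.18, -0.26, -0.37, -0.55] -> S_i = -0.12*1.46^i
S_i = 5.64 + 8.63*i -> [5.64, 14.27, 22.9, 31.53, 40.16]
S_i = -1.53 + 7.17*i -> [-1.53, 5.64, 12.81, 19.98, 27.15]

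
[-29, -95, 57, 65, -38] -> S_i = Random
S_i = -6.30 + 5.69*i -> [-6.3, -0.61, 5.08, 10.77, 16.46]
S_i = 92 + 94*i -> [92, 186, 280, 374, 468]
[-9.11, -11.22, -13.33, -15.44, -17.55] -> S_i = -9.11 + -2.11*i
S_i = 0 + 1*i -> [0, 1, 2, 3, 4]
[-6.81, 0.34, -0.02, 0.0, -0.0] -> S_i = -6.81*(-0.05)^i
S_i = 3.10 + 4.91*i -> [3.1, 8.01, 12.92, 17.83, 22.74]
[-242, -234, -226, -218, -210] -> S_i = -242 + 8*i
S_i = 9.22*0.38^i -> [9.22, 3.5, 1.33, 0.51, 0.19]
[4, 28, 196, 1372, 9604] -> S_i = 4*7^i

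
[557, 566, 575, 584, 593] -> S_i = 557 + 9*i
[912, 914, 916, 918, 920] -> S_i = 912 + 2*i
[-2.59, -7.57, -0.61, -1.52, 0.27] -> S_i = Random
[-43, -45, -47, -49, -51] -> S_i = -43 + -2*i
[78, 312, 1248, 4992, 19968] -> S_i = 78*4^i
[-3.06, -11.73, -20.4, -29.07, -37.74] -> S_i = -3.06 + -8.67*i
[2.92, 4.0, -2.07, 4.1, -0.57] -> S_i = Random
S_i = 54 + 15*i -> [54, 69, 84, 99, 114]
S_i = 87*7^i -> [87, 609, 4263, 29841, 208887]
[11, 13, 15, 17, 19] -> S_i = 11 + 2*i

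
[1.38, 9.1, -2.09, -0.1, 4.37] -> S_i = Random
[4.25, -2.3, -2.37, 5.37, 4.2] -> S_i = Random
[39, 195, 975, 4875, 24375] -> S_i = 39*5^i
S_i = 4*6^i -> [4, 24, 144, 864, 5184]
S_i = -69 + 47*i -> [-69, -22, 25, 72, 119]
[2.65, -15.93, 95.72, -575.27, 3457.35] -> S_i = 2.65*(-6.01)^i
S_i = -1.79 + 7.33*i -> [-1.79, 5.54, 12.87, 20.2, 27.53]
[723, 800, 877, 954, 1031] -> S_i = 723 + 77*i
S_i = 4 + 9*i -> [4, 13, 22, 31, 40]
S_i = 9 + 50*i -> [9, 59, 109, 159, 209]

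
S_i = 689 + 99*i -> [689, 788, 887, 986, 1085]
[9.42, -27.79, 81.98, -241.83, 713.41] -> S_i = 9.42*(-2.95)^i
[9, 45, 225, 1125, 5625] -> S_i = 9*5^i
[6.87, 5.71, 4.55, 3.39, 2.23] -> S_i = 6.87 + -1.16*i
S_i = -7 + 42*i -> [-7, 35, 77, 119, 161]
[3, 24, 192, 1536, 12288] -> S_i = 3*8^i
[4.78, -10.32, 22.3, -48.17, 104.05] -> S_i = 4.78*(-2.16)^i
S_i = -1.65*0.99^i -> [-1.65, -1.63, -1.62, -1.6, -1.58]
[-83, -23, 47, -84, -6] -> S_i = Random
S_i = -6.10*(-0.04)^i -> [-6.1, 0.24, -0.01, 0.0, -0.0]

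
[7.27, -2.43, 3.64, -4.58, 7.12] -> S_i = Random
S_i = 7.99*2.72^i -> [7.99, 21.73, 59.11, 160.79, 437.34]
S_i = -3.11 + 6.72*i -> [-3.11, 3.61, 10.33, 17.05, 23.77]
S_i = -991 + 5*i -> [-991, -986, -981, -976, -971]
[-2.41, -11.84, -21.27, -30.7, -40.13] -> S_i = -2.41 + -9.43*i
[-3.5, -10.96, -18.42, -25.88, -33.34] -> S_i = -3.50 + -7.46*i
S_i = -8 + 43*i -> [-8, 35, 78, 121, 164]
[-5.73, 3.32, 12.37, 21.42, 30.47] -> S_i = -5.73 + 9.05*i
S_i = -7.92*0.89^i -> [-7.92, -7.05, -6.27, -5.58, -4.97]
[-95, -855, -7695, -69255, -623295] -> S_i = -95*9^i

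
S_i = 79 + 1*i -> [79, 80, 81, 82, 83]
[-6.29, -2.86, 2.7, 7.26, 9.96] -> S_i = Random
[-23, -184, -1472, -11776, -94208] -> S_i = -23*8^i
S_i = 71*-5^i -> [71, -355, 1775, -8875, 44375]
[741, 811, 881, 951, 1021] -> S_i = 741 + 70*i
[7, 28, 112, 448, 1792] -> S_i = 7*4^i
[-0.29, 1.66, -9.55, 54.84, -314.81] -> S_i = -0.29*(-5.74)^i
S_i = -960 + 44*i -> [-960, -916, -872, -828, -784]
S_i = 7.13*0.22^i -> [7.13, 1.57, 0.35, 0.08, 0.02]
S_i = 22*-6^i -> [22, -132, 792, -4752, 28512]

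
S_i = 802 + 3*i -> [802, 805, 808, 811, 814]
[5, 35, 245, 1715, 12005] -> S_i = 5*7^i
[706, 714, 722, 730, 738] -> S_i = 706 + 8*i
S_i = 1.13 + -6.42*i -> [1.13, -5.29, -11.71, -18.13, -24.55]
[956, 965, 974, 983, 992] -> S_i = 956 + 9*i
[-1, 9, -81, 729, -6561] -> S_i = -1*-9^i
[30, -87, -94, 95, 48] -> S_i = Random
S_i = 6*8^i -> [6, 48, 384, 3072, 24576]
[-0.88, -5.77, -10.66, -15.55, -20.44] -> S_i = -0.88 + -4.89*i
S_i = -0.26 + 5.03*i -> [-0.26, 4.77, 9.8, 14.83, 19.86]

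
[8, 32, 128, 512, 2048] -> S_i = 8*4^i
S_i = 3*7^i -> [3, 21, 147, 1029, 7203]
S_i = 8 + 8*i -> [8, 16, 24, 32, 40]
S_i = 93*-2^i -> [93, -186, 372, -744, 1488]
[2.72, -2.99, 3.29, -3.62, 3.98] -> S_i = 2.72*(-1.10)^i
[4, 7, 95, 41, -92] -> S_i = Random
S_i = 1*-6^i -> [1, -6, 36, -216, 1296]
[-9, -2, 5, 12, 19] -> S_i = -9 + 7*i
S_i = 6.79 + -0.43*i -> [6.79, 6.36, 5.93, 5.5, 5.07]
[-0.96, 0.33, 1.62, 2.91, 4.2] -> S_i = -0.96 + 1.29*i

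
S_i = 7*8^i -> [7, 56, 448, 3584, 28672]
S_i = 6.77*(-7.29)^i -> [6.77, -49.35, 359.79, -2622.84, 19120.48]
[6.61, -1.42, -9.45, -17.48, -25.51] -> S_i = 6.61 + -8.03*i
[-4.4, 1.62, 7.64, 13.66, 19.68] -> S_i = -4.40 + 6.02*i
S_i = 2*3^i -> [2, 6, 18, 54, 162]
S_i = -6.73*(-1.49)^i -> [-6.73, 10.03, -14.94, 22.26, -33.17]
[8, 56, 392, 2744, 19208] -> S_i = 8*7^i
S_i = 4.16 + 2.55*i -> [4.16, 6.71, 9.26, 11.81, 14.36]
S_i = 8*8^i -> [8, 64, 512, 4096, 32768]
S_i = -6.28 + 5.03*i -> [-6.28, -1.25, 3.78, 8.81, 13.84]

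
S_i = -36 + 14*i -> [-36, -22, -8, 6, 20]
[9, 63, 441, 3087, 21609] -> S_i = 9*7^i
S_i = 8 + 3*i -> [8, 11, 14, 17, 20]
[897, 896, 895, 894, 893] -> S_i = 897 + -1*i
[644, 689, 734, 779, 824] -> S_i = 644 + 45*i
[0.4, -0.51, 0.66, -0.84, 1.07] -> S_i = 0.40*(-1.28)^i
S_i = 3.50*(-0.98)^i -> [3.5, -3.43, 3.36, -3.29, 3.23]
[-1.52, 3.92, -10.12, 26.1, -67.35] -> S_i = -1.52*(-2.58)^i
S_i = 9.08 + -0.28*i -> [9.08, 8.8, 8.52, 8.24, 7.96]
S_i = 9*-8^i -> [9, -72, 576, -4608, 36864]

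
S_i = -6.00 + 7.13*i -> [-6.0, 1.13, 8.26, 15.39, 22.52]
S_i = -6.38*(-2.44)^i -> [-6.38, 15.57, -37.98, 92.68, -226.14]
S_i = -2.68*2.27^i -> [-2.68, -6.08, -13.81, -31.35, -71.16]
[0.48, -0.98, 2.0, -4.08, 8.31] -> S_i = 0.48*(-2.04)^i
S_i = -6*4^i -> [-6, -24, -96, -384, -1536]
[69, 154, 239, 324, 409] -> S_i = 69 + 85*i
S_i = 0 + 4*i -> [0, 4, 8, 12, 16]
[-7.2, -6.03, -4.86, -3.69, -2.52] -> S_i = -7.20 + 1.17*i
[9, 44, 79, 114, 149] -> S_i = 9 + 35*i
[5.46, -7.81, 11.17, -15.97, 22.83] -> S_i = 5.46*(-1.43)^i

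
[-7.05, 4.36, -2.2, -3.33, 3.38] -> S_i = Random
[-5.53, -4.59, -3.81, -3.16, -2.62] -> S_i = -5.53*0.83^i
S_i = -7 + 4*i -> [-7, -3, 1, 5, 9]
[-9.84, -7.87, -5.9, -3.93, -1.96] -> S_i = -9.84 + 1.97*i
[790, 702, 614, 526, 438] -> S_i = 790 + -88*i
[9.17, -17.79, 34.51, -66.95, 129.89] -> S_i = 9.17*(-1.94)^i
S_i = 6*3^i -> [6, 18, 54, 162, 486]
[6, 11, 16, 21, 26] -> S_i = 6 + 5*i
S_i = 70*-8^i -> [70, -560, 4480, -35840, 286720]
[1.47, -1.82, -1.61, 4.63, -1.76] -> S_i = Random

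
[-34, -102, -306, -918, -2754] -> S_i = -34*3^i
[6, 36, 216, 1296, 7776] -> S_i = 6*6^i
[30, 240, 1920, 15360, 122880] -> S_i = 30*8^i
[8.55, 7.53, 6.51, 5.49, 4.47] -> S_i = 8.55 + -1.02*i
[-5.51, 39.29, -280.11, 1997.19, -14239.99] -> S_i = -5.51*(-7.13)^i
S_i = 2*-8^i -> [2, -16, 128, -1024, 8192]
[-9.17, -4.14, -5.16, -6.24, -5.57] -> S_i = Random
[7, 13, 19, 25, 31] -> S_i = 7 + 6*i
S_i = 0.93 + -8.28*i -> [0.93, -7.35, -15.63, -23.91, -32.19]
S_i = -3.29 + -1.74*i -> [-3.29, -5.03, -6.77, -8.51, -10.25]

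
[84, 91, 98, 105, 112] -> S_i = 84 + 7*i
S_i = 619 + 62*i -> [619, 681, 743, 805, 867]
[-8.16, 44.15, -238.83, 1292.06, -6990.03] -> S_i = -8.16*(-5.41)^i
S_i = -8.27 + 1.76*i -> [-8.27, -6.51, -4.75, -2.99, -1.23]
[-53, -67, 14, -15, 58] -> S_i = Random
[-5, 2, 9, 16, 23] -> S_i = -5 + 7*i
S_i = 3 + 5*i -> [3, 8, 13, 18, 23]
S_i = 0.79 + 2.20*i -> [0.79, 2.99, 5.19, 7.39, 9.59]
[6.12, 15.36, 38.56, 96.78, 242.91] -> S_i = 6.12*2.51^i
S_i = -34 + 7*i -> [-34, -27, -20, -13, -6]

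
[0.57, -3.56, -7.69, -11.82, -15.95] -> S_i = 0.57 + -4.13*i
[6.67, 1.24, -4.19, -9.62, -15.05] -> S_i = 6.67 + -5.43*i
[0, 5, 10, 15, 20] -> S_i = 0 + 5*i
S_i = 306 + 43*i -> [306, 349, 392, 435, 478]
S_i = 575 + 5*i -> [575, 580, 585, 590, 595]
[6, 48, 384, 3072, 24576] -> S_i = 6*8^i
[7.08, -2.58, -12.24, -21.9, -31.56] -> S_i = 7.08 + -9.66*i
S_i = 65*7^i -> [65, 455, 3185, 22295, 156065]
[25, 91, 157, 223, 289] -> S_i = 25 + 66*i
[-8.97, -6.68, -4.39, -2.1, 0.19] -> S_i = -8.97 + 2.29*i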